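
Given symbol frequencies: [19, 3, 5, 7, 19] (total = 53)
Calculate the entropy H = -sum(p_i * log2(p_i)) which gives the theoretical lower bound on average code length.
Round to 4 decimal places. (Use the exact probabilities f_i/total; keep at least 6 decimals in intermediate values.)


Per-symbol terms -p_i * log2(p_i) with p_i = f_i/53:
  p = 19/53 = 0.358491: log2(p) = -1.479993, -p*log2(p) = 0.530564
  p = 3/53 = 0.056604: log2(p) = -4.142958, -p*log2(p) = 0.234507
  p = 5/53 = 0.094340: log2(p) = -3.405992, -p*log2(p) = 0.321320
  p = 7/53 = 0.132075: log2(p) = -2.920566, -p*log2(p) = 0.385735
  p = 19/53 = 0.358491: log2(p) = -1.479993, -p*log2(p) = 0.530564
H = 0.530564 + 0.234507 + 0.321320 + 0.385735 + 0.530564 = 2.002690

H = 2.0027 bits/symbol


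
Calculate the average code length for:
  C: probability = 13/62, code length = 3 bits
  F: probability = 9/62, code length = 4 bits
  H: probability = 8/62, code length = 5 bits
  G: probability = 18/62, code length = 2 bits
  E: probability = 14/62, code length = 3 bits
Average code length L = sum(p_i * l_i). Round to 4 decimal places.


Weighted contributions p_i * l_i:
  C: (13/62) * 3 = 39/62
  F: (9/62) * 4 = 36/62
  H: (8/62) * 5 = 40/62
  G: (18/62) * 2 = 36/62
  E: (14/62) * 3 = 42/62
Sum = (39 + 36 + 40 + 36 + 42)/62 = 193/62

L = 193/62 = 3.1129 bits/symbol


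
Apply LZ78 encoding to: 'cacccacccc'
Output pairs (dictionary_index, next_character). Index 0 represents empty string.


LZ78 encoding steps:
Dictionary: {0: ''}
Step 1: w='' (idx 0), next='c' -> output (0, 'c'), add 'c' as idx 1
Step 2: w='' (idx 0), next='a' -> output (0, 'a'), add 'a' as idx 2
Step 3: w='c' (idx 1), next='c' -> output (1, 'c'), add 'cc' as idx 3
Step 4: w='c' (idx 1), next='a' -> output (1, 'a'), add 'ca' as idx 4
Step 5: w='cc' (idx 3), next='c' -> output (3, 'c'), add 'ccc' as idx 5
Step 6: w='c' (idx 1), end of input -> output (1, '')


Encoded: [(0, 'c'), (0, 'a'), (1, 'c'), (1, 'a'), (3, 'c'), (1, '')]


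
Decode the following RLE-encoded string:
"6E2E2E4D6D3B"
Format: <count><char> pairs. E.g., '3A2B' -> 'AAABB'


Expanding each <count><char> pair:
  6E -> 'EEEEEE'
  2E -> 'EE'
  2E -> 'EE'
  4D -> 'DDDD'
  6D -> 'DDDDDD'
  3B -> 'BBB'

Decoded = EEEEEEEEEEDDDDDDDDDDBBB


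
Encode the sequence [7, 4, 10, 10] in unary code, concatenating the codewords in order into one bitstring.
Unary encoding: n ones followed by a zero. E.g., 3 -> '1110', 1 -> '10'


Encode each number as n ones followed by a terminating 0:
  7 -> 11111110 (8 bits)
  4 -> 11110 (5 bits)
  10 -> 11111111110 (11 bits)
  10 -> 11111111110 (11 bits)
Total length = 8 + 5 + 11 + 11 = 35 bits.

Unary([7, 4, 10, 10]) = 11111110111101111111111011111111110 (35 bits)


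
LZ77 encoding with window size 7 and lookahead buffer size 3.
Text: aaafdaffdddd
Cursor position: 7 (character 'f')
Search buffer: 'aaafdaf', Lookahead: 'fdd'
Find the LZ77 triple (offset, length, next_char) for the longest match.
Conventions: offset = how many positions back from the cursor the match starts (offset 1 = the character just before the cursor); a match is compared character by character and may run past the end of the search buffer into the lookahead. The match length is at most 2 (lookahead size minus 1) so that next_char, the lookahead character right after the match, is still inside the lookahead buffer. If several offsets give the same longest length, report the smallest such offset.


Try each offset into the search buffer:
  offset=1 (pos 6, char 'f'): match length 1
  offset=2 (pos 5, char 'a'): match length 0
  offset=3 (pos 4, char 'd'): match length 0
  offset=4 (pos 3, char 'f'): match length 2
  offset=5 (pos 2, char 'a'): match length 0
  offset=6 (pos 1, char 'a'): match length 0
  offset=7 (pos 0, char 'a'): match length 0
Longest match has length 2 at offset 4.
next_char = character at position 7 + 2 = 9 -> 'd'

Best match: offset=4, length=2 (matching 'fd' starting at position 3)
LZ77 triple: (4, 2, 'd')


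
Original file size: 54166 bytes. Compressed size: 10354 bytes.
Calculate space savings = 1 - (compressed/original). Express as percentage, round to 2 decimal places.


ratio = compressed/original = 10354/54166 = 0.191153
savings = 1 - ratio = 1 - 0.191153 = 0.808847
as a percentage: 0.808847 * 100 = 80.88%

Space savings = 1 - 10354/54166 = 80.88%


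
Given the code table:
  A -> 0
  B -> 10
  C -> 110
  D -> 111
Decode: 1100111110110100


Decoding:
110 -> C
0 -> A
111 -> D
110 -> C
110 -> C
10 -> B
0 -> A


Result: CADCCBA


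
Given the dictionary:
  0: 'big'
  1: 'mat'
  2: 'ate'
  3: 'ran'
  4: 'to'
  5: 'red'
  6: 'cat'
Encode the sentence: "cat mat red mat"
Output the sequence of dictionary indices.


Look up each word in the dictionary:
  'cat' -> 6
  'mat' -> 1
  'red' -> 5
  'mat' -> 1

Encoded: [6, 1, 5, 1]


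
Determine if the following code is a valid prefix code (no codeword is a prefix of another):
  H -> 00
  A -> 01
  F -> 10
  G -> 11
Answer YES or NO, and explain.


Checking each pair (does one codeword prefix another?):
  H='00' vs A='01': no prefix
  H='00' vs F='10': no prefix
  H='00' vs G='11': no prefix
  A='01' vs H='00': no prefix
  A='01' vs F='10': no prefix
  A='01' vs G='11': no prefix
  F='10' vs H='00': no prefix
  F='10' vs A='01': no prefix
  F='10' vs G='11': no prefix
  G='11' vs H='00': no prefix
  G='11' vs A='01': no prefix
  G='11' vs F='10': no prefix
No violation found over all pairs.

YES -- this is a valid prefix code. No codeword is a prefix of any other codeword.


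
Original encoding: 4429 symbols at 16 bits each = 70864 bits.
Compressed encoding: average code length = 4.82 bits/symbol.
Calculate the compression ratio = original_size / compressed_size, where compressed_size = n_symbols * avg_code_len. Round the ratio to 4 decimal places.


original_size = n_symbols * orig_bits = 4429 * 16 = 70864 bits
compressed_size = n_symbols * avg_code_len = 4429 * 4.82 = 21347.78 bits
ratio = original_size / compressed_size = 70864 / 21347.78 = 3.3195

Compression ratio = 3.3195


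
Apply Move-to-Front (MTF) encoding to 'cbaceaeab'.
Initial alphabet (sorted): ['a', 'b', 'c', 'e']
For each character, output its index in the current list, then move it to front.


MTF encoding:
'c': index 2 in ['a', 'b', 'c', 'e'] -> ['c', 'a', 'b', 'e']
'b': index 2 in ['c', 'a', 'b', 'e'] -> ['b', 'c', 'a', 'e']
'a': index 2 in ['b', 'c', 'a', 'e'] -> ['a', 'b', 'c', 'e']
'c': index 2 in ['a', 'b', 'c', 'e'] -> ['c', 'a', 'b', 'e']
'e': index 3 in ['c', 'a', 'b', 'e'] -> ['e', 'c', 'a', 'b']
'a': index 2 in ['e', 'c', 'a', 'b'] -> ['a', 'e', 'c', 'b']
'e': index 1 in ['a', 'e', 'c', 'b'] -> ['e', 'a', 'c', 'b']
'a': index 1 in ['e', 'a', 'c', 'b'] -> ['a', 'e', 'c', 'b']
'b': index 3 in ['a', 'e', 'c', 'b'] -> ['b', 'a', 'e', 'c']


Output: [2, 2, 2, 2, 3, 2, 1, 1, 3]


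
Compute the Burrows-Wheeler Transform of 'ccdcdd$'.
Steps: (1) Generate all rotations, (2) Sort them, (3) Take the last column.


Rotations (sorted):
  0: $ccdcdd -> last char: d
  1: ccdcdd$ -> last char: $
  2: cdcdd$c -> last char: c
  3: cdd$ccd -> last char: d
  4: d$ccdcd -> last char: d
  5: dcdd$cc -> last char: c
  6: dd$ccdc -> last char: c


BWT = d$cddcc


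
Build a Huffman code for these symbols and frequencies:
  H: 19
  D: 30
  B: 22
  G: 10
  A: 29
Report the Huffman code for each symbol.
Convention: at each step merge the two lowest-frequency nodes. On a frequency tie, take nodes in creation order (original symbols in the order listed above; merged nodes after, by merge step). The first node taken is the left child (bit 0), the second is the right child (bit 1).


Huffman tree construction:
Step 1: Merge G(10) + H(19) = 29
Step 2: Merge B(22) + A(29) = 51
Step 3: Merge (G+H)(29) + D(30) = 59
Step 4: Merge (B+A)(51) + ((G+H)+D)(59) = 110
Read each symbol's code off the tree from the root (left child = 0, right child = 1).

Codes:
  H: 101 (length 3)
  D: 11 (length 2)
  B: 00 (length 2)
  G: 100 (length 3)
  A: 01 (length 2)
Average code length: 249/110 = 2.2636 bits/symbol


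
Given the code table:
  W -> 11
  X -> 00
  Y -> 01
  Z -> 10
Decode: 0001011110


Decoding:
00 -> X
01 -> Y
01 -> Y
11 -> W
10 -> Z


Result: XYYWZ


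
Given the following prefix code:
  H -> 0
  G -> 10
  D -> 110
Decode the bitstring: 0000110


Decoding step by step:
Bits 0 -> H
Bits 0 -> H
Bits 0 -> H
Bits 0 -> H
Bits 110 -> D


Decoded message: HHHHD


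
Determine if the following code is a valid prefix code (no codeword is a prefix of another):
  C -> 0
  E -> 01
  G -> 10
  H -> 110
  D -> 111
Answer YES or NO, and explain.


Checking each pair (does one codeword prefix another?):
  C='0' vs E='01': prefix -- VIOLATION

NO -- this is NOT a valid prefix code. C (0) is a prefix of E (01).


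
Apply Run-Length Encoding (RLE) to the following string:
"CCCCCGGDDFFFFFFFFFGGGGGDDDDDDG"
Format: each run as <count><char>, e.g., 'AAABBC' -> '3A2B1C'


Scanning runs left to right:
  i=0: run of 'C' x 5 -> '5C'
  i=5: run of 'G' x 2 -> '2G'
  i=7: run of 'D' x 2 -> '2D'
  i=9: run of 'F' x 9 -> '9F'
  i=18: run of 'G' x 5 -> '5G'
  i=23: run of 'D' x 6 -> '6D'
  i=29: run of 'G' x 1 -> '1G'

RLE = 5C2G2D9F5G6D1G


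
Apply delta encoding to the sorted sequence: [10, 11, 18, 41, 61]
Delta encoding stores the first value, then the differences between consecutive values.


First value: 10
Deltas:
  11 - 10 = 1
  18 - 11 = 7
  41 - 18 = 23
  61 - 41 = 20


Delta encoded: [10, 1, 7, 23, 20]


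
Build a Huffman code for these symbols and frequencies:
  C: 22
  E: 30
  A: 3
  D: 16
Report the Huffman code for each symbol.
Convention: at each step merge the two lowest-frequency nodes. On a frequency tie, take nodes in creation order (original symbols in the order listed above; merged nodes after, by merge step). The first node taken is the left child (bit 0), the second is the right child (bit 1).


Huffman tree construction:
Step 1: Merge A(3) + D(16) = 19
Step 2: Merge (A+D)(19) + C(22) = 41
Step 3: Merge E(30) + ((A+D)+C)(41) = 71
Read each symbol's code off the tree from the root (left child = 0, right child = 1).

Codes:
  C: 11 (length 2)
  E: 0 (length 1)
  A: 100 (length 3)
  D: 101 (length 3)
Average code length: 131/71 = 1.8451 bits/symbol


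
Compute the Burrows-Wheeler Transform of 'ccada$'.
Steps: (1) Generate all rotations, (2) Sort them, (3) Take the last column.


Rotations (sorted):
  0: $ccada -> last char: a
  1: a$ccad -> last char: d
  2: ada$cc -> last char: c
  3: cada$c -> last char: c
  4: ccada$ -> last char: $
  5: da$cca -> last char: a


BWT = adcc$a


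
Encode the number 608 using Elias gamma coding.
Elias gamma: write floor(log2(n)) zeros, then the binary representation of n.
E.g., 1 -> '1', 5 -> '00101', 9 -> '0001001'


num_bits = floor(log2(608)) + 1 = 10
leading_zeros = num_bits - 1 = 9
binary(608) = 1001100000

Elias gamma(608) = '000000000' + '1001100000' = 0000000001001100000 (19 bits)


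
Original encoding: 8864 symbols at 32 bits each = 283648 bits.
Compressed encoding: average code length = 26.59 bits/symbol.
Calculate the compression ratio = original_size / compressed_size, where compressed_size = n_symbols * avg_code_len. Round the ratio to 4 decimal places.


original_size = n_symbols * orig_bits = 8864 * 32 = 283648 bits
compressed_size = n_symbols * avg_code_len = 8864 * 26.59 = 235693.76 bits
ratio = original_size / compressed_size = 283648 / 235693.76 = 1.2035

Compression ratio = 1.2035


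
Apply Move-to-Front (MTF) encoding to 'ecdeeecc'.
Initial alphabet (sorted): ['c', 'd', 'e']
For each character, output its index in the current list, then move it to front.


MTF encoding:
'e': index 2 in ['c', 'd', 'e'] -> ['e', 'c', 'd']
'c': index 1 in ['e', 'c', 'd'] -> ['c', 'e', 'd']
'd': index 2 in ['c', 'e', 'd'] -> ['d', 'c', 'e']
'e': index 2 in ['d', 'c', 'e'] -> ['e', 'd', 'c']
'e': index 0 in ['e', 'd', 'c'] -> ['e', 'd', 'c']
'e': index 0 in ['e', 'd', 'c'] -> ['e', 'd', 'c']
'c': index 2 in ['e', 'd', 'c'] -> ['c', 'e', 'd']
'c': index 0 in ['c', 'e', 'd'] -> ['c', 'e', 'd']


Output: [2, 1, 2, 2, 0, 0, 2, 0]


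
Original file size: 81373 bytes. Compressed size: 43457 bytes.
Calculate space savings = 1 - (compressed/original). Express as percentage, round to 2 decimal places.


ratio = compressed/original = 43457/81373 = 0.534047
savings = 1 - ratio = 1 - 0.534047 = 0.465953
as a percentage: 0.465953 * 100 = 46.6%

Space savings = 1 - 43457/81373 = 46.6%


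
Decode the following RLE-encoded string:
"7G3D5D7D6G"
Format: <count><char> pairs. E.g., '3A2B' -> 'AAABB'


Expanding each <count><char> pair:
  7G -> 'GGGGGGG'
  3D -> 'DDD'
  5D -> 'DDDDD'
  7D -> 'DDDDDDD'
  6G -> 'GGGGGG'

Decoded = GGGGGGGDDDDDDDDDDDDDDDGGGGGG


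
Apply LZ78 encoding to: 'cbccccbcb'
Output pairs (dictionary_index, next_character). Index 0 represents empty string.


LZ78 encoding steps:
Dictionary: {0: ''}
Step 1: w='' (idx 0), next='c' -> output (0, 'c'), add 'c' as idx 1
Step 2: w='' (idx 0), next='b' -> output (0, 'b'), add 'b' as idx 2
Step 3: w='c' (idx 1), next='c' -> output (1, 'c'), add 'cc' as idx 3
Step 4: w='cc' (idx 3), next='b' -> output (3, 'b'), add 'ccb' as idx 4
Step 5: w='c' (idx 1), next='b' -> output (1, 'b'), add 'cb' as idx 5


Encoded: [(0, 'c'), (0, 'b'), (1, 'c'), (3, 'b'), (1, 'b')]


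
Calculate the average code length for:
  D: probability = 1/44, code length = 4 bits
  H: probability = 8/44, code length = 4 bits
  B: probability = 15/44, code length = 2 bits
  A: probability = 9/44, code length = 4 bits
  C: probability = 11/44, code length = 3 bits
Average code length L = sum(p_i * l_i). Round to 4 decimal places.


Weighted contributions p_i * l_i:
  D: (1/44) * 4 = 4/44
  H: (8/44) * 4 = 32/44
  B: (15/44) * 2 = 30/44
  A: (9/44) * 4 = 36/44
  C: (11/44) * 3 = 33/44
Sum = (4 + 32 + 30 + 36 + 33)/44 = 135/44

L = 135/44 = 3.0682 bits/symbol


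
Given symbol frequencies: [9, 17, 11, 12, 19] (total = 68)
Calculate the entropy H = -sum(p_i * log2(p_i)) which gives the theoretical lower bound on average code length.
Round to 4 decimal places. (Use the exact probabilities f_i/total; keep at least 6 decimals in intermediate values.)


Per-symbol terms -p_i * log2(p_i) with p_i = f_i/68:
  p = 9/68 = 0.132353: log2(p) = -2.917538, -p*log2(p) = 0.386145
  p = 17/68 = 0.250000: log2(p) = -2.000000, -p*log2(p) = 0.500000
  p = 11/68 = 0.161765: log2(p) = -2.628031, -p*log2(p) = 0.425123
  p = 12/68 = 0.176471: log2(p) = -2.502500, -p*log2(p) = 0.441618
  p = 19/68 = 0.279412: log2(p) = -1.839535, -p*log2(p) = 0.513988
H = 0.386145 + 0.500000 + 0.425123 + 0.441618 + 0.513988 = 2.266874

H = 2.2669 bits/symbol


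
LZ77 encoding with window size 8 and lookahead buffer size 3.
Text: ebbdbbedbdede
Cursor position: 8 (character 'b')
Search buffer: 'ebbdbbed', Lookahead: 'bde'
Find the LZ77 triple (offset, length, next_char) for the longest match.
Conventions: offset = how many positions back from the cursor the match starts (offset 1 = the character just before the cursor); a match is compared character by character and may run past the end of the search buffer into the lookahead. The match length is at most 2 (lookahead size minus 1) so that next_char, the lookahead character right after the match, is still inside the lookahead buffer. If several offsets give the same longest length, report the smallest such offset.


Try each offset into the search buffer:
  offset=1 (pos 7, char 'd'): match length 0
  offset=2 (pos 6, char 'e'): match length 0
  offset=3 (pos 5, char 'b'): match length 1
  offset=4 (pos 4, char 'b'): match length 1
  offset=5 (pos 3, char 'd'): match length 0
  offset=6 (pos 2, char 'b'): match length 2
  offset=7 (pos 1, char 'b'): match length 1
  offset=8 (pos 0, char 'e'): match length 0
Longest match has length 2 at offset 6.
next_char = character at position 8 + 2 = 10 -> 'e'

Best match: offset=6, length=2 (matching 'bd' starting at position 2)
LZ77 triple: (6, 2, 'e')


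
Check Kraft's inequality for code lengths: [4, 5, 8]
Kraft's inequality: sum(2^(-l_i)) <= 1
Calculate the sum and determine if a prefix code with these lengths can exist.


Sum = 2^(-4) + 2^(-5) + 2^(-8)
    = 0.0625 + 0.03125 + 0.00390625
    = 25/256 = 0.09765625
Since 0.09765625 <= 1, Kraft's inequality IS satisfied.
A prefix code with these lengths CAN exist.

Kraft sum = 0.09765625. Satisfied.


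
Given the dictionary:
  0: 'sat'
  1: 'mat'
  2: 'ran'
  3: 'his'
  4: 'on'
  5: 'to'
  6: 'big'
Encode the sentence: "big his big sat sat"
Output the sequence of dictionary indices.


Look up each word in the dictionary:
  'big' -> 6
  'his' -> 3
  'big' -> 6
  'sat' -> 0
  'sat' -> 0

Encoded: [6, 3, 6, 0, 0]


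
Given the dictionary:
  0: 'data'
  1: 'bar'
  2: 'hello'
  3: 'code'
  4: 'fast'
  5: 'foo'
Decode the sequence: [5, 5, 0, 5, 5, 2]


Look up each index in the dictionary:
  5 -> 'foo'
  5 -> 'foo'
  0 -> 'data'
  5 -> 'foo'
  5 -> 'foo'
  2 -> 'hello'

Decoded: "foo foo data foo foo hello"


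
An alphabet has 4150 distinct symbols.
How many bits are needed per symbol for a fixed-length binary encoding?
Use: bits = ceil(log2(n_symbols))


log2(4150) = 12.0189
Bracket: 2^12 = 4096 < 4150 <= 2^13 = 8192
So ceil(log2(4150)) = 13

bits = ceil(log2(4150)) = ceil(12.0189) = 13 bits


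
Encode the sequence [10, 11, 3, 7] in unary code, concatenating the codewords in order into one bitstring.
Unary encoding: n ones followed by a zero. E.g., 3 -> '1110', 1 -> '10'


Encode each number as n ones followed by a terminating 0:
  10 -> 11111111110 (11 bits)
  11 -> 111111111110 (12 bits)
  3 -> 1110 (4 bits)
  7 -> 11111110 (8 bits)
Total length = 11 + 12 + 4 + 8 = 35 bits.

Unary([10, 11, 3, 7]) = 11111111110111111111110111011111110 (35 bits)


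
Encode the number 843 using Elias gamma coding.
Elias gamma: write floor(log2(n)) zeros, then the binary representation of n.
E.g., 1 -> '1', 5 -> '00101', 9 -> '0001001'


num_bits = floor(log2(843)) + 1 = 10
leading_zeros = num_bits - 1 = 9
binary(843) = 1101001011

Elias gamma(843) = '000000000' + '1101001011' = 0000000001101001011 (19 bits)


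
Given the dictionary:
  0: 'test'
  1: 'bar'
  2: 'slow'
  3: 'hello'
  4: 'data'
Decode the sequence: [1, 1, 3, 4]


Look up each index in the dictionary:
  1 -> 'bar'
  1 -> 'bar'
  3 -> 'hello'
  4 -> 'data'

Decoded: "bar bar hello data"


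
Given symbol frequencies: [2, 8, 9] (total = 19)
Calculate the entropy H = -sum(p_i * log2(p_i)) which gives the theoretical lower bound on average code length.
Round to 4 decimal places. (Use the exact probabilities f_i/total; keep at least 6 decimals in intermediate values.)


Per-symbol terms -p_i * log2(p_i) with p_i = f_i/19:
  p = 2/19 = 0.105263: log2(p) = -3.247928, -p*log2(p) = 0.341887
  p = 8/19 = 0.421053: log2(p) = -1.247928, -p*log2(p) = 0.525443
  p = 9/19 = 0.473684: log2(p) = -1.078003, -p*log2(p) = 0.510633
H = 0.341887 + 0.525443 + 0.510633 = 1.377963

H = 1.378 bits/symbol


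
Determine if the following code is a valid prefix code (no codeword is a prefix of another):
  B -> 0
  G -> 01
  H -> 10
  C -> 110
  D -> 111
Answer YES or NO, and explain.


Checking each pair (does one codeword prefix another?):
  B='0' vs G='01': prefix -- VIOLATION

NO -- this is NOT a valid prefix code. B (0) is a prefix of G (01).


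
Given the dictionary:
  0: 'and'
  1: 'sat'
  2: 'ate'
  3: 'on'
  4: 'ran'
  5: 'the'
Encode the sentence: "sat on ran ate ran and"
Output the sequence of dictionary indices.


Look up each word in the dictionary:
  'sat' -> 1
  'on' -> 3
  'ran' -> 4
  'ate' -> 2
  'ran' -> 4
  'and' -> 0

Encoded: [1, 3, 4, 2, 4, 0]


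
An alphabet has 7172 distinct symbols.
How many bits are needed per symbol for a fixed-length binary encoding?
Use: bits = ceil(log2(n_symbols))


log2(7172) = 12.8082
Bracket: 2^12 = 4096 < 7172 <= 2^13 = 8192
So ceil(log2(7172)) = 13

bits = ceil(log2(7172)) = ceil(12.8082) = 13 bits


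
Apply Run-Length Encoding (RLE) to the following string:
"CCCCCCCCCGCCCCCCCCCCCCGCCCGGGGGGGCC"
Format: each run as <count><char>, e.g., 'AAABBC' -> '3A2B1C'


Scanning runs left to right:
  i=0: run of 'C' x 9 -> '9C'
  i=9: run of 'G' x 1 -> '1G'
  i=10: run of 'C' x 12 -> '12C'
  i=22: run of 'G' x 1 -> '1G'
  i=23: run of 'C' x 3 -> '3C'
  i=26: run of 'G' x 7 -> '7G'
  i=33: run of 'C' x 2 -> '2C'

RLE = 9C1G12C1G3C7G2C


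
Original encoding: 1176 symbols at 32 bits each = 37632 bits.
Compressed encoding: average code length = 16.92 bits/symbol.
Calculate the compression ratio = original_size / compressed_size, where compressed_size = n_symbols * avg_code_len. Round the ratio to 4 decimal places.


original_size = n_symbols * orig_bits = 1176 * 32 = 37632 bits
compressed_size = n_symbols * avg_code_len = 1176 * 16.92 = 19897.92 bits
ratio = original_size / compressed_size = 37632 / 19897.92 = 1.8913

Compression ratio = 1.8913


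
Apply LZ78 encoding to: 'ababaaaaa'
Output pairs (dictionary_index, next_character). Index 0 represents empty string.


LZ78 encoding steps:
Dictionary: {0: ''}
Step 1: w='' (idx 0), next='a' -> output (0, 'a'), add 'a' as idx 1
Step 2: w='' (idx 0), next='b' -> output (0, 'b'), add 'b' as idx 2
Step 3: w='a' (idx 1), next='b' -> output (1, 'b'), add 'ab' as idx 3
Step 4: w='a' (idx 1), next='a' -> output (1, 'a'), add 'aa' as idx 4
Step 5: w='aa' (idx 4), next='a' -> output (4, 'a'), add 'aaa' as idx 5


Encoded: [(0, 'a'), (0, 'b'), (1, 'b'), (1, 'a'), (4, 'a')]


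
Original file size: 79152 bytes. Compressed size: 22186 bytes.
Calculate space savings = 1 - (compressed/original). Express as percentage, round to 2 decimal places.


ratio = compressed/original = 22186/79152 = 0.280296
savings = 1 - ratio = 1 - 0.280296 = 0.719704
as a percentage: 0.719704 * 100 = 71.97%

Space savings = 1 - 22186/79152 = 71.97%


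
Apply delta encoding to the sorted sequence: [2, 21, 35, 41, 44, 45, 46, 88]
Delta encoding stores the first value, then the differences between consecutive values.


First value: 2
Deltas:
  21 - 2 = 19
  35 - 21 = 14
  41 - 35 = 6
  44 - 41 = 3
  45 - 44 = 1
  46 - 45 = 1
  88 - 46 = 42


Delta encoded: [2, 19, 14, 6, 3, 1, 1, 42]


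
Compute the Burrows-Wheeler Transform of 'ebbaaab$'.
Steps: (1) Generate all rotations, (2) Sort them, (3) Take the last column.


Rotations (sorted):
  0: $ebbaaab -> last char: b
  1: aaab$ebb -> last char: b
  2: aab$ebba -> last char: a
  3: ab$ebbaa -> last char: a
  4: b$ebbaaa -> last char: a
  5: baaab$eb -> last char: b
  6: bbaaab$e -> last char: e
  7: ebbaaab$ -> last char: $


BWT = bbaaabe$


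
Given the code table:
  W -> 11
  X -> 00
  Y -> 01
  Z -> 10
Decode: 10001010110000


Decoding:
10 -> Z
00 -> X
10 -> Z
10 -> Z
11 -> W
00 -> X
00 -> X


Result: ZXZZWXX


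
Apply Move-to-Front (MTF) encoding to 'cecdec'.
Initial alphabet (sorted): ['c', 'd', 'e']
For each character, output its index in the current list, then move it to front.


MTF encoding:
'c': index 0 in ['c', 'd', 'e'] -> ['c', 'd', 'e']
'e': index 2 in ['c', 'd', 'e'] -> ['e', 'c', 'd']
'c': index 1 in ['e', 'c', 'd'] -> ['c', 'e', 'd']
'd': index 2 in ['c', 'e', 'd'] -> ['d', 'c', 'e']
'e': index 2 in ['d', 'c', 'e'] -> ['e', 'd', 'c']
'c': index 2 in ['e', 'd', 'c'] -> ['c', 'e', 'd']


Output: [0, 2, 1, 2, 2, 2]


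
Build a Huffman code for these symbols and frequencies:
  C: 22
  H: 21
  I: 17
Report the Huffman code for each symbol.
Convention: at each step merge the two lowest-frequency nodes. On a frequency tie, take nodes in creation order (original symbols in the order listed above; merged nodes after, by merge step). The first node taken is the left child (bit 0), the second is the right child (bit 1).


Huffman tree construction:
Step 1: Merge I(17) + H(21) = 38
Step 2: Merge C(22) + (I+H)(38) = 60
Read each symbol's code off the tree from the root (left child = 0, right child = 1).

Codes:
  C: 0 (length 1)
  H: 11 (length 2)
  I: 10 (length 2)
Average code length: 98/60 = 1.6333 bits/symbol


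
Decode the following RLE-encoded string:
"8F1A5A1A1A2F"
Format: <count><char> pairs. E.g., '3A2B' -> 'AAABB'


Expanding each <count><char> pair:
  8F -> 'FFFFFFFF'
  1A -> 'A'
  5A -> 'AAAAA'
  1A -> 'A'
  1A -> 'A'
  2F -> 'FF'

Decoded = FFFFFFFFAAAAAAAAFF


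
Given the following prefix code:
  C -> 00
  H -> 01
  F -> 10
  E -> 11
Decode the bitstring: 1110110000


Decoding step by step:
Bits 11 -> E
Bits 10 -> F
Bits 11 -> E
Bits 00 -> C
Bits 00 -> C


Decoded message: EFECC


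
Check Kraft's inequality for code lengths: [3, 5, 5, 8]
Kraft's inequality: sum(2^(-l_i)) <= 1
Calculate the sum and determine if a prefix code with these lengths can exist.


Sum = 2^(-3) + 2^(-5) + 2^(-5) + 2^(-8)
    = 0.125 + 0.03125 + 0.03125 + 0.00390625
    = 49/256 = 0.19140625
Since 0.19140625 <= 1, Kraft's inequality IS satisfied.
A prefix code with these lengths CAN exist.

Kraft sum = 0.19140625. Satisfied.


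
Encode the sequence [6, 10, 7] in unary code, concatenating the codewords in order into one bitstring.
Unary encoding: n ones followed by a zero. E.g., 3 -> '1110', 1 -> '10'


Encode each number as n ones followed by a terminating 0:
  6 -> 1111110 (7 bits)
  10 -> 11111111110 (11 bits)
  7 -> 11111110 (8 bits)
Total length = 7 + 11 + 8 = 26 bits.

Unary([6, 10, 7]) = 11111101111111111011111110 (26 bits)


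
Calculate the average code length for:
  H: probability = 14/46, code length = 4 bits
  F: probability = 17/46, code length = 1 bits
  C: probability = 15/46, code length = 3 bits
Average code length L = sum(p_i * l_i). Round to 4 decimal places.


Weighted contributions p_i * l_i:
  H: (14/46) * 4 = 56/46
  F: (17/46) * 1 = 17/46
  C: (15/46) * 3 = 45/46
Sum = (56 + 17 + 45)/46 = 118/46

L = 118/46 = 2.5652 bits/symbol


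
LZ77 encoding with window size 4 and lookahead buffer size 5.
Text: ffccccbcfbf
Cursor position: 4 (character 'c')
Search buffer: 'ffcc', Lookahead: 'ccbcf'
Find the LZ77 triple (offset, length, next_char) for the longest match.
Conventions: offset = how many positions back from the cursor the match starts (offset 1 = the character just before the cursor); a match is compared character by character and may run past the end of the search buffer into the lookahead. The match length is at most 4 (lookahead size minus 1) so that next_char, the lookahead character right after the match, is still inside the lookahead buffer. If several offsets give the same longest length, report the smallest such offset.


Try each offset into the search buffer:
  offset=1 (pos 3, char 'c'): match length 2
  offset=2 (pos 2, char 'c'): match length 2
  offset=3 (pos 1, char 'f'): match length 0
  offset=4 (pos 0, char 'f'): match length 0
Longest match has length 2, found at offsets 1, 2; take the smallest, offset 1.
next_char = character at position 4 + 2 = 6 -> 'b'

Best match: offset=1, length=2 (matching 'cc' starting at position 3)
LZ77 triple: (1, 2, 'b')


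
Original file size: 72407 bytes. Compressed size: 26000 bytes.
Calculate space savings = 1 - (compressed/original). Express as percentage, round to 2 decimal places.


ratio = compressed/original = 26000/72407 = 0.359081
savings = 1 - ratio = 1 - 0.359081 = 0.640919
as a percentage: 0.640919 * 100 = 64.09%

Space savings = 1 - 26000/72407 = 64.09%


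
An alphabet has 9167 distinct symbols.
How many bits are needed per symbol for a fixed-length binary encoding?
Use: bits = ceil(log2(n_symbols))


log2(9167) = 13.1622
Bracket: 2^13 = 8192 < 9167 <= 2^14 = 16384
So ceil(log2(9167)) = 14

bits = ceil(log2(9167)) = ceil(13.1622) = 14 bits


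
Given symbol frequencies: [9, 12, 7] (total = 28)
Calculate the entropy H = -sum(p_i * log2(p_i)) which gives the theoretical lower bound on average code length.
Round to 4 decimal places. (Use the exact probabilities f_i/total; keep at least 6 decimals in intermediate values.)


Per-symbol terms -p_i * log2(p_i) with p_i = f_i/28:
  p = 9/28 = 0.321429: log2(p) = -1.637430, -p*log2(p) = 0.526317
  p = 12/28 = 0.428571: log2(p) = -1.222392, -p*log2(p) = 0.523882
  p = 7/28 = 0.250000: log2(p) = -2.000000, -p*log2(p) = 0.500000
H = 0.526317 + 0.523882 + 0.500000 = 1.550199

H = 1.5502 bits/symbol


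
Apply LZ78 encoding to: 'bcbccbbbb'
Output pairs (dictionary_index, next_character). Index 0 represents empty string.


LZ78 encoding steps:
Dictionary: {0: ''}
Step 1: w='' (idx 0), next='b' -> output (0, 'b'), add 'b' as idx 1
Step 2: w='' (idx 0), next='c' -> output (0, 'c'), add 'c' as idx 2
Step 3: w='b' (idx 1), next='c' -> output (1, 'c'), add 'bc' as idx 3
Step 4: w='c' (idx 2), next='b' -> output (2, 'b'), add 'cb' as idx 4
Step 5: w='b' (idx 1), next='b' -> output (1, 'b'), add 'bb' as idx 5
Step 6: w='b' (idx 1), end of input -> output (1, '')


Encoded: [(0, 'b'), (0, 'c'), (1, 'c'), (2, 'b'), (1, 'b'), (1, '')]


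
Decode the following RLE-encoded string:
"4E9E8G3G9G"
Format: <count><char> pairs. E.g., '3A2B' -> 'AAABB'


Expanding each <count><char> pair:
  4E -> 'EEEE'
  9E -> 'EEEEEEEEE'
  8G -> 'GGGGGGGG'
  3G -> 'GGG'
  9G -> 'GGGGGGGGG'

Decoded = EEEEEEEEEEEEEGGGGGGGGGGGGGGGGGGGG


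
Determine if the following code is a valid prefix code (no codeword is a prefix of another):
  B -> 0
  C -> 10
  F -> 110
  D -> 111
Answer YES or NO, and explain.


Checking each pair (does one codeword prefix another?):
  B='0' vs C='10': no prefix
  B='0' vs F='110': no prefix
  B='0' vs D='111': no prefix
  C='10' vs B='0': no prefix
  C='10' vs F='110': no prefix
  C='10' vs D='111': no prefix
  F='110' vs B='0': no prefix
  F='110' vs C='10': no prefix
  F='110' vs D='111': no prefix
  D='111' vs B='0': no prefix
  D='111' vs C='10': no prefix
  D='111' vs F='110': no prefix
No violation found over all pairs.

YES -- this is a valid prefix code. No codeword is a prefix of any other codeword.


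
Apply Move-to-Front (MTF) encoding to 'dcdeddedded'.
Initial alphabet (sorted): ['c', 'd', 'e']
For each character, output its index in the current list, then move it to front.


MTF encoding:
'd': index 1 in ['c', 'd', 'e'] -> ['d', 'c', 'e']
'c': index 1 in ['d', 'c', 'e'] -> ['c', 'd', 'e']
'd': index 1 in ['c', 'd', 'e'] -> ['d', 'c', 'e']
'e': index 2 in ['d', 'c', 'e'] -> ['e', 'd', 'c']
'd': index 1 in ['e', 'd', 'c'] -> ['d', 'e', 'c']
'd': index 0 in ['d', 'e', 'c'] -> ['d', 'e', 'c']
'e': index 1 in ['d', 'e', 'c'] -> ['e', 'd', 'c']
'd': index 1 in ['e', 'd', 'c'] -> ['d', 'e', 'c']
'd': index 0 in ['d', 'e', 'c'] -> ['d', 'e', 'c']
'e': index 1 in ['d', 'e', 'c'] -> ['e', 'd', 'c']
'd': index 1 in ['e', 'd', 'c'] -> ['d', 'e', 'c']


Output: [1, 1, 1, 2, 1, 0, 1, 1, 0, 1, 1]


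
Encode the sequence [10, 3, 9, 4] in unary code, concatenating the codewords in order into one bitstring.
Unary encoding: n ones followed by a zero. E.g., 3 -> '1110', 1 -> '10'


Encode each number as n ones followed by a terminating 0:
  10 -> 11111111110 (11 bits)
  3 -> 1110 (4 bits)
  9 -> 1111111110 (10 bits)
  4 -> 11110 (5 bits)
Total length = 11 + 4 + 10 + 5 = 30 bits.

Unary([10, 3, 9, 4]) = 111111111101110111111111011110 (30 bits)


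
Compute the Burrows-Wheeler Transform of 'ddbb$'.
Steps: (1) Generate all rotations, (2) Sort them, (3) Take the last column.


Rotations (sorted):
  0: $ddbb -> last char: b
  1: b$ddb -> last char: b
  2: bb$dd -> last char: d
  3: dbb$d -> last char: d
  4: ddbb$ -> last char: $


BWT = bbdd$


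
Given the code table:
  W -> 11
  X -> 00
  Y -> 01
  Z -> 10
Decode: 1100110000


Decoding:
11 -> W
00 -> X
11 -> W
00 -> X
00 -> X


Result: WXWXX


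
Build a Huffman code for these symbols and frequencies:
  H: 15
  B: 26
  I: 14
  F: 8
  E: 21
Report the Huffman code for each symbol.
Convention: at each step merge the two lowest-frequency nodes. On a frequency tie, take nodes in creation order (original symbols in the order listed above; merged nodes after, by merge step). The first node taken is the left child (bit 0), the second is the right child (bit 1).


Huffman tree construction:
Step 1: Merge F(8) + I(14) = 22
Step 2: Merge H(15) + E(21) = 36
Step 3: Merge (F+I)(22) + B(26) = 48
Step 4: Merge (H+E)(36) + ((F+I)+B)(48) = 84
Read each symbol's code off the tree from the root (left child = 0, right child = 1).

Codes:
  H: 00 (length 2)
  B: 11 (length 2)
  I: 101 (length 3)
  F: 100 (length 3)
  E: 01 (length 2)
Average code length: 190/84 = 2.2619 bits/symbol


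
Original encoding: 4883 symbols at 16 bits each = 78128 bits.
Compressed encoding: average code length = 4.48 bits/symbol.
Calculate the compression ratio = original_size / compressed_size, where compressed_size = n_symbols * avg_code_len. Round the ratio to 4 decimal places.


original_size = n_symbols * orig_bits = 4883 * 16 = 78128 bits
compressed_size = n_symbols * avg_code_len = 4883 * 4.48 = 21875.84 bits
ratio = original_size / compressed_size = 78128 / 21875.84 = 3.5714

Compression ratio = 3.5714


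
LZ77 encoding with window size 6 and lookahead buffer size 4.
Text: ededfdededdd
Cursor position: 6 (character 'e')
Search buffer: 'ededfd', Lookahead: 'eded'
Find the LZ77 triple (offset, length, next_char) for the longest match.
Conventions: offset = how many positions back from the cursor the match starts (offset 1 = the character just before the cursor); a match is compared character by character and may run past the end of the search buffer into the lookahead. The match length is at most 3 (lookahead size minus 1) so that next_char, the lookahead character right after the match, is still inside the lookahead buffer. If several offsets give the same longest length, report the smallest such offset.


Try each offset into the search buffer:
  offset=1 (pos 5, char 'd'): match length 0
  offset=2 (pos 4, char 'f'): match length 0
  offset=3 (pos 3, char 'd'): match length 0
  offset=4 (pos 2, char 'e'): match length 2
  offset=5 (pos 1, char 'd'): match length 0
  offset=6 (pos 0, char 'e'): match length 3
Longest match has length 3 at offset 6.
next_char = character at position 6 + 3 = 9 -> 'd'

Best match: offset=6, length=3 (matching 'ede' starting at position 0)
LZ77 triple: (6, 3, 'd')


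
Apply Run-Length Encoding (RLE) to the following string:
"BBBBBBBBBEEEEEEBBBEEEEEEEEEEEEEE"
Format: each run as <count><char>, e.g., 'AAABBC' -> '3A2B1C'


Scanning runs left to right:
  i=0: run of 'B' x 9 -> '9B'
  i=9: run of 'E' x 6 -> '6E'
  i=15: run of 'B' x 3 -> '3B'
  i=18: run of 'E' x 14 -> '14E'

RLE = 9B6E3B14E


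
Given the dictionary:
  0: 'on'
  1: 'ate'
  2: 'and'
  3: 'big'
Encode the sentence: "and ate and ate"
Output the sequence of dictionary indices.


Look up each word in the dictionary:
  'and' -> 2
  'ate' -> 1
  'and' -> 2
  'ate' -> 1

Encoded: [2, 1, 2, 1]


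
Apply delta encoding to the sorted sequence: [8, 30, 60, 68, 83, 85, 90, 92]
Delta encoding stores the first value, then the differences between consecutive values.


First value: 8
Deltas:
  30 - 8 = 22
  60 - 30 = 30
  68 - 60 = 8
  83 - 68 = 15
  85 - 83 = 2
  90 - 85 = 5
  92 - 90 = 2


Delta encoded: [8, 22, 30, 8, 15, 2, 5, 2]


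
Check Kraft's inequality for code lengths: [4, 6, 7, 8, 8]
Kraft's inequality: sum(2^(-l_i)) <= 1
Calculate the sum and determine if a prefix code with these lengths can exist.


Sum = 2^(-4) + 2^(-6) + 2^(-7) + 2^(-8) + 2^(-8)
    = 0.0625 + 0.015625 + 0.0078125 + 0.00390625 + 0.00390625
    = 24/256 = 0.09375
Since 0.09375 <= 1, Kraft's inequality IS satisfied.
A prefix code with these lengths CAN exist.

Kraft sum = 0.09375. Satisfied.


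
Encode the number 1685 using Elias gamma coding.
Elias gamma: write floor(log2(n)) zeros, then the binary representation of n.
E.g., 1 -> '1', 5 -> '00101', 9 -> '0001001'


num_bits = floor(log2(1685)) + 1 = 11
leading_zeros = num_bits - 1 = 10
binary(1685) = 11010010101

Elias gamma(1685) = '0000000000' + '11010010101' = 000000000011010010101 (21 bits)


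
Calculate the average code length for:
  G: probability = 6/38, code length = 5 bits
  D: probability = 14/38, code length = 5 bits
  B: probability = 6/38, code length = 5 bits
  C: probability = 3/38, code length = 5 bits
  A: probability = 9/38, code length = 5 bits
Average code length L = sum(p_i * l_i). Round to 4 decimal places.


Weighted contributions p_i * l_i:
  G: (6/38) * 5 = 30/38
  D: (14/38) * 5 = 70/38
  B: (6/38) * 5 = 30/38
  C: (3/38) * 5 = 15/38
  A: (9/38) * 5 = 45/38
Sum = (30 + 70 + 30 + 15 + 45)/38 = 190/38

L = 190/38 = 5.0000 bits/symbol


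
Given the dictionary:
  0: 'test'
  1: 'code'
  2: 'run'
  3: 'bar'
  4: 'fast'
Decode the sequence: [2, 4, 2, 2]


Look up each index in the dictionary:
  2 -> 'run'
  4 -> 'fast'
  2 -> 'run'
  2 -> 'run'

Decoded: "run fast run run"


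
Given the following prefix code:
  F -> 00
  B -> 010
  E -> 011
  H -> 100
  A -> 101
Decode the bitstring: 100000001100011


Decoding step by step:
Bits 100 -> H
Bits 00 -> F
Bits 00 -> F
Bits 011 -> E
Bits 00 -> F
Bits 011 -> E


Decoded message: HFFEFE


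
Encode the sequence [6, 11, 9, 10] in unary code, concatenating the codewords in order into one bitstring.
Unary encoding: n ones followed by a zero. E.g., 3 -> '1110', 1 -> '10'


Encode each number as n ones followed by a terminating 0:
  6 -> 1111110 (7 bits)
  11 -> 111111111110 (12 bits)
  9 -> 1111111110 (10 bits)
  10 -> 11111111110 (11 bits)
Total length = 7 + 12 + 10 + 11 = 40 bits.

Unary([6, 11, 9, 10]) = 1111110111111111110111111111011111111110 (40 bits)


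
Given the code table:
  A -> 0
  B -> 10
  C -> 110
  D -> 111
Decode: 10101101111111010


Decoding:
10 -> B
10 -> B
110 -> C
111 -> D
111 -> D
10 -> B
10 -> B


Result: BBCDDBB


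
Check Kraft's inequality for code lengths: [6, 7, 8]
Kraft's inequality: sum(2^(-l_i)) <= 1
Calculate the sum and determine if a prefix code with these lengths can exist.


Sum = 2^(-6) + 2^(-7) + 2^(-8)
    = 0.015625 + 0.0078125 + 0.00390625
    = 7/256 = 0.02734375
Since 0.02734375 <= 1, Kraft's inequality IS satisfied.
A prefix code with these lengths CAN exist.

Kraft sum = 0.02734375. Satisfied.


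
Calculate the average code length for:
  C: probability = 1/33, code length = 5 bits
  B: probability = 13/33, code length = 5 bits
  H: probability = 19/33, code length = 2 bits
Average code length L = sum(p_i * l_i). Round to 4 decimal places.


Weighted contributions p_i * l_i:
  C: (1/33) * 5 = 5/33
  B: (13/33) * 5 = 65/33
  H: (19/33) * 2 = 38/33
Sum = (5 + 65 + 38)/33 = 108/33

L = 108/33 = 3.2727 bits/symbol


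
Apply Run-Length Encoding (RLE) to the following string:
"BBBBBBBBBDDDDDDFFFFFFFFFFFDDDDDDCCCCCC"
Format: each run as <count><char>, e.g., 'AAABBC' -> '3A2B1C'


Scanning runs left to right:
  i=0: run of 'B' x 9 -> '9B'
  i=9: run of 'D' x 6 -> '6D'
  i=15: run of 'F' x 11 -> '11F'
  i=26: run of 'D' x 6 -> '6D'
  i=32: run of 'C' x 6 -> '6C'

RLE = 9B6D11F6D6C


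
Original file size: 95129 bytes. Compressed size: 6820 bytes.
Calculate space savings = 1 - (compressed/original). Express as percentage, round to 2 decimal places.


ratio = compressed/original = 6820/95129 = 0.071692
savings = 1 - ratio = 1 - 0.071692 = 0.928308
as a percentage: 0.928308 * 100 = 92.83%

Space savings = 1 - 6820/95129 = 92.83%


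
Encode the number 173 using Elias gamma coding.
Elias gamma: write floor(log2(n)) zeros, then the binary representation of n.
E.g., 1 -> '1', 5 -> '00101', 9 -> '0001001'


num_bits = floor(log2(173)) + 1 = 8
leading_zeros = num_bits - 1 = 7
binary(173) = 10101101

Elias gamma(173) = '0000000' + '10101101' = 000000010101101 (15 bits)


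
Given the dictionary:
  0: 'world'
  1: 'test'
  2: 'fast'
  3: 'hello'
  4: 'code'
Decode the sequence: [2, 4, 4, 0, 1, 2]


Look up each index in the dictionary:
  2 -> 'fast'
  4 -> 'code'
  4 -> 'code'
  0 -> 'world'
  1 -> 'test'
  2 -> 'fast'

Decoded: "fast code code world test fast"


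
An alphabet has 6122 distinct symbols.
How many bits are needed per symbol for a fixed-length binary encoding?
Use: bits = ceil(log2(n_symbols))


log2(6122) = 12.5798
Bracket: 2^12 = 4096 < 6122 <= 2^13 = 8192
So ceil(log2(6122)) = 13

bits = ceil(log2(6122)) = ceil(12.5798) = 13 bits
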